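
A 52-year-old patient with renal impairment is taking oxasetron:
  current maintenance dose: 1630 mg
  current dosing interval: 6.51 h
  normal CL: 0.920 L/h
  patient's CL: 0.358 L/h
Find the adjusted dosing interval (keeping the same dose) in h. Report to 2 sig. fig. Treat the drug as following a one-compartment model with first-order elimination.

17 h

To keep the same average steady-state level, dosing rate must scale with clearance.
CL ratio = 0.358 / 0.920 = 0.3891
New interval (same dose) = 6.51 / 0.3891 = 16.73 h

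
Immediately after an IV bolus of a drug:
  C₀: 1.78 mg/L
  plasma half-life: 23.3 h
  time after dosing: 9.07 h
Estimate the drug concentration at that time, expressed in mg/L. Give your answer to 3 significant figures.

1.36 mg/L

k = ln2 / t½ = 0.693147 / 23.3 = 0.02975 h⁻¹
C = C₀ · e^(−k·t) = 1.780 × e^(−0.02975 × 9.07)
  = 1.780 × 0.7635 = 1.359 mg/L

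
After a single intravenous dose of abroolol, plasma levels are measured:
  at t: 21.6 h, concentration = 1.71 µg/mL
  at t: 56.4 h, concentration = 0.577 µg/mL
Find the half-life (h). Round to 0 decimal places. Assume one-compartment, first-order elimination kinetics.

22 h

k = ln(C₁/C₂) / (t₂ − t₁) = ln(1.71/0.577) / (56.4 − 21.6)
  = 1.086 / 34.80 = 0.03121 h⁻¹
t½ = ln2 / k = 0.693147 / 0.03121 = 22.21 h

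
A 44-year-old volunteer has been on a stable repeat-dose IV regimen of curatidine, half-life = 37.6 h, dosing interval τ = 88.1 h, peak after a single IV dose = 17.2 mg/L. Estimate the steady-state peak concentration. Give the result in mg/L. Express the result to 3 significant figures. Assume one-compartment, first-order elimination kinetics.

21.4 mg/L

k = ln2 / t½ = 0.693147 / 37.6 = 0.01843 h⁻¹
e^(−kτ) = e^(−0.01843 × 88.1) = 0.1972
Accumulation ratio R = 1 / (1 − e^(−kτ)) = 1 / (1 − 0.1972) = 1.246
Steady-state peak = C₀ × R = 17.2 × 1.246 = 21.43 mg/L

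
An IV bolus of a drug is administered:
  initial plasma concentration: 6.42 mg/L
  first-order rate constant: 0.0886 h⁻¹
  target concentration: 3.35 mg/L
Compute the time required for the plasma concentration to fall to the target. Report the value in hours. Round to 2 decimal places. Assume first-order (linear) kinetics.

t = ln(C₀ / C) / k = ln(6.420 / 3.35) / 0.08860
  = ln(1.916) / 0.08860 = 0.6502 / 0.08860 = 7.339 h

7.34 h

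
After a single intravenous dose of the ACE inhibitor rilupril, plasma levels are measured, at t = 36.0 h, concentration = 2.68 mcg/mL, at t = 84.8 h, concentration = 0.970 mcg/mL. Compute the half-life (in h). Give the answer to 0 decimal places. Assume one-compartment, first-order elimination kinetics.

k = ln(C₁/C₂) / (t₂ − t₁) = ln(2.68/0.970) / (84.8 − 36.0)
  = 1.016 / 48.80 = 0.02082 h⁻¹
t½ = ln2 / k = 0.693147 / 0.02082 = 33.29 h

33 h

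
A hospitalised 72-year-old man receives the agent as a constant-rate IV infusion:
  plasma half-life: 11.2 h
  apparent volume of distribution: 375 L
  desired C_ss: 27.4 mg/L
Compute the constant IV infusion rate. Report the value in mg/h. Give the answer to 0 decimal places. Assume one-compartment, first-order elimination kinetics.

636 mg/h

k = ln2 / t½ = 0.693147 / 11.2 = 0.06189 h⁻¹
CL = k × Vd = 0.06189 × 375 = 23.21 L/h
At steady state, infusion rate R₀ = Css × CL = 27.4 × 23.21 = 636.0 mg/h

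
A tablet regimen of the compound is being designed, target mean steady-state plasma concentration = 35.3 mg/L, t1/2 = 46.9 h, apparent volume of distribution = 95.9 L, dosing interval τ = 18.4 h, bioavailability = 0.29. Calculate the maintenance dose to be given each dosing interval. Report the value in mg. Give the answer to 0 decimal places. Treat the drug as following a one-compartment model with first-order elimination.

3174 mg

k = ln2 / t½ = 0.693147 / 46.9 = 0.01478 h⁻¹
CL = k × Vd = 0.01478 × 95.9 = 1.417 L/h
At steady state, F × (Dose/τ) = Css × CL.
Dose = Css × CL × τ / F = 35.3 × 1.417 × 18.4 / 0.29 = 3174 mg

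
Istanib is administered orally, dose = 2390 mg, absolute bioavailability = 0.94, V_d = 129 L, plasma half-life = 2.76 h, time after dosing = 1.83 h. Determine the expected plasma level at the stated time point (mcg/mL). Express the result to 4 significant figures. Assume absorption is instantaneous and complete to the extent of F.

Amount reaching circulation = F × Dose = 0.94 × 2390 = 2247 mg
C₀ = F·Dose / Vd = 2247 / 129 = 17.42 mg/L
k = ln2 / t½ = 0.693147 / 2.76 = 0.2511 h⁻¹
C = C₀ · e^(−k·t) = 17.42 × e^(−0.2511 × 1.83)
  = 17.42 × 0.6316 = 11.00 mg/L
(11.00 mg/L = 11.00 mcg/mL)

11.00 mcg/mL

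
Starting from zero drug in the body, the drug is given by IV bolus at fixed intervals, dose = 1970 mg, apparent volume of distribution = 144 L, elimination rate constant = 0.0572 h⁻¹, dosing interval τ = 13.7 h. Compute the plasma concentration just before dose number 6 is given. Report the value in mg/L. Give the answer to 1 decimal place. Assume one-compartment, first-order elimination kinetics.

11.3 mg/L

C₀ per dose = Dose / Vd = 1970 / 144 = 13.68 mg/L
Fraction remaining after one interval: r = e^(−kτ) = e^(−0.05720 × 13.7) = 0.4567
Before dose 6, 5 doses have been given (aged 1τ, 2τ, 3τ, 4τ, 5τ).
C_trough = C₀ × (r + r² + … + r^5) = C₀ × r(1−r^5)/(1−r)
        = 13.68 × 0.4567 × (1 − 0.01987) / (1 − 0.4567) = 11.27 mg/L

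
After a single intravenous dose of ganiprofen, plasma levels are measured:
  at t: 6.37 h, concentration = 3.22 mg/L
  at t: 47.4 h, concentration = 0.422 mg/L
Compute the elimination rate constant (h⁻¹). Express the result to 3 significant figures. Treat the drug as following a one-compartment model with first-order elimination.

0.0495 h⁻¹

k = ln(C₁/C₂) / (t₂ − t₁) = ln(3.22/0.422) / (47.4 − 6.37)
  = 2.032 / 41.03 = 0.04952 h⁻¹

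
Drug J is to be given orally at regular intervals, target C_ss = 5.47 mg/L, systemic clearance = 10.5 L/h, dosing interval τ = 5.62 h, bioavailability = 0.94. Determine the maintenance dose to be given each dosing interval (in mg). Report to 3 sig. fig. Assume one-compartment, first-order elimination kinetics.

343 mg

At steady state, F × (Dose/τ) = Css × CL.
Dose = Css × CL × τ / F = 5.47 × 10.50 × 5.62 / 0.94 = 343.4 mg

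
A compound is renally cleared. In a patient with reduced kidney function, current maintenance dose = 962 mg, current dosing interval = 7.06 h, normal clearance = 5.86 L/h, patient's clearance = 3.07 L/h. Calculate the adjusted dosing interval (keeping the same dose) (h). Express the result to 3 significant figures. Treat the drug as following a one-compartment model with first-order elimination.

To keep the same average steady-state level, dosing rate must scale with clearance.
CL ratio = 3.07 / 5.86 = 0.5239
New interval (same dose) = 7.06 / 0.5239 = 13.48 h

13.5 h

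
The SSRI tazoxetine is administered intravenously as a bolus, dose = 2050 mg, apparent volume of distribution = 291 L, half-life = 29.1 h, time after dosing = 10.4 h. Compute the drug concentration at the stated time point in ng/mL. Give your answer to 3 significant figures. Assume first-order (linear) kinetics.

C₀ = Dose / Vd = 2050 / 291 = 7.045 mg/L
k = ln2 / t½ = 0.693147 / 29.1 = 0.02382 h⁻¹
C = C₀ · e^(−k·t) = 7.045 × e^(−0.02382 × 10.4)
  = 7.045 × 0.7806 = 5.499 mg/L
Convert: 5.499 mg/L × 1000 = 5499 ng/mL

5500 ng/mL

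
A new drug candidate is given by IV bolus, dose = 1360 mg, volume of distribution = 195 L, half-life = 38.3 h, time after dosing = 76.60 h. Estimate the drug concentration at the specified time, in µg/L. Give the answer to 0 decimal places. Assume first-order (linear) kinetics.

1744 µg/L

C₀ = Dose / Vd = 1360 / 195 = 6.974 mg/L
k = ln2 / t½ = 0.693147 / 38.3 = 0.01810 h⁻¹
t / t½ = 76.60 / 38.3 = 2 half-lives
C = C₀ × (1/2)^2 = 6.974 × 0.2500 = 1.744 mg/L
Convert: 1.744 mg/L × 1000 = 1744 µg/L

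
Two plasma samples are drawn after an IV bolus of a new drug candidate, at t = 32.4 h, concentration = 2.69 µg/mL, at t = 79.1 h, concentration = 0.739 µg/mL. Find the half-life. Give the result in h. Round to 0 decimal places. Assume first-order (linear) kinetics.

k = ln(C₁/C₂) / (t₂ − t₁) = ln(2.69/0.739) / (79.1 − 32.4)
  = 1.292 / 46.70 = 0.02767 h⁻¹
t½ = ln2 / k = 0.693147 / 0.02767 = 25.05 h

25 h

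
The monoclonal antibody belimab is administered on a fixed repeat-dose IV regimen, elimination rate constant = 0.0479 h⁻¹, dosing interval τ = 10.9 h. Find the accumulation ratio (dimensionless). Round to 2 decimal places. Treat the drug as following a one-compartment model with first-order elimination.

2.46

e^(−kτ) = e^(−0.04790 × 10.9) = 0.5933
Accumulation ratio R = 1 / (1 − e^(−kτ)) = 1 / (1 − 0.5933) = 2.459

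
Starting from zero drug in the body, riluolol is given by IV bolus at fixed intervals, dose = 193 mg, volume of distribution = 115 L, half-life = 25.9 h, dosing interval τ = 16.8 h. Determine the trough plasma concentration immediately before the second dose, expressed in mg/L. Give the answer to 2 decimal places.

C₀ per dose = Dose / Vd = 193 / 115 = 1.678 mg/L
k = ln2 / t½ = 0.693147 / 25.9 = 0.02676 h⁻¹
Fraction remaining after one interval: r = e^(−kτ) = e^(−0.02676 × 16.8) = 0.6379
Before dose 2, 1 dose has been given (aged 1τ).
C_trough = C₀ × r = 1.678 × 0.6379 = 1.070 mg/L

1.07 mg/L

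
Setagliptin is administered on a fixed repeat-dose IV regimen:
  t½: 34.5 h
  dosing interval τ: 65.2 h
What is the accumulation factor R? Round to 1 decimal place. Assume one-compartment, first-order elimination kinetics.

k = ln2 / t½ = 0.693147 / 34.5 = 0.02009 h⁻¹
e^(−kτ) = e^(−0.02009 × 65.2) = 0.2699
Accumulation ratio R = 1 / (1 − e^(−kτ)) = 1 / (1 − 0.2699) = 1.370

1.4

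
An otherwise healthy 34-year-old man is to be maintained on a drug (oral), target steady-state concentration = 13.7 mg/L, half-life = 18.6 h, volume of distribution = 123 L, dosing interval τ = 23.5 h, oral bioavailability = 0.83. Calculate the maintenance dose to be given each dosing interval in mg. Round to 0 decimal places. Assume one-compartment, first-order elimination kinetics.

1778 mg

k = ln2 / t½ = 0.693147 / 18.6 = 0.03727 h⁻¹
CL = k × Vd = 0.03727 × 123 = 4.584 L/h
At steady state, F × (Dose/τ) = Css × CL.
Dose = Css × CL × τ / F = 13.7 × 4.584 × 23.5 / 0.83 = 1778 mg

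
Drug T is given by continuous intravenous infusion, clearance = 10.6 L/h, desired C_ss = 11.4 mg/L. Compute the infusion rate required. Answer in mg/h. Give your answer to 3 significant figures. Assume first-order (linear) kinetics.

121 mg/h

At steady state, infusion rate R₀ = Css × CL = 11.4 × 10.60 = 120.8 mg/h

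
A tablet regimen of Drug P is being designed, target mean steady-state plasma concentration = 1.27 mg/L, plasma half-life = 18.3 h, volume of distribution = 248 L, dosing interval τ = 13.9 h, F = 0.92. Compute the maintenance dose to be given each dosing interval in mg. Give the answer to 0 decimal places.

180 mg

k = ln2 / t½ = 0.693147 / 18.3 = 0.03788 h⁻¹
CL = k × Vd = 0.03788 × 248 = 9.394 L/h
At steady state, F × (Dose/τ) = Css × CL.
Dose = Css × CL × τ / F = 1.27 × 9.394 × 13.9 / 0.92 = 180.3 mg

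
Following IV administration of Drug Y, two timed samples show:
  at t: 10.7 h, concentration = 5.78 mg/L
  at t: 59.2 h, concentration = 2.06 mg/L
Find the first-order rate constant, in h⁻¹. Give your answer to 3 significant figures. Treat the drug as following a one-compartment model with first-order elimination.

k = ln(C₁/C₂) / (t₂ − t₁) = ln(5.78/2.06) / (59.2 − 10.7)
  = 1.032 / 48.50 = 0.02128 h⁻¹

0.0213 h⁻¹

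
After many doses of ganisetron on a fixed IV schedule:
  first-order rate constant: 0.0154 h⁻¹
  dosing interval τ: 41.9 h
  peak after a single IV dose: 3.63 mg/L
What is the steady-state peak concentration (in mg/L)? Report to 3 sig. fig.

7.63 mg/L

e^(−kτ) = e^(−0.01540 × 41.9) = 0.5245
Accumulation ratio R = 1 / (1 − e^(−kτ)) = 1 / (1 − 0.5245) = 2.103
Steady-state peak = C₀ × R = 3.63 × 2.103 = 7.634 mg/L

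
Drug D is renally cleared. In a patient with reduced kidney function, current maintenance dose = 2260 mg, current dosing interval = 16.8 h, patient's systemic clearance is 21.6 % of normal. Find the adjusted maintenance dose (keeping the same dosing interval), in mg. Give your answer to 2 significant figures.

To keep the same average steady-state level, dosing rate must scale with clearance.
CL ratio = 21.6 / 100 = 0.2160
New dose (same interval) = 2260 × 0.2160 = 488.2 mg

490 mg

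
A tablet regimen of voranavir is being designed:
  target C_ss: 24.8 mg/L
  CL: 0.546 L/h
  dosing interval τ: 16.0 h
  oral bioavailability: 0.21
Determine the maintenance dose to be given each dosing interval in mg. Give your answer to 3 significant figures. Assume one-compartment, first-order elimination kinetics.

At steady state, F × (Dose/τ) = Css × CL.
Dose = Css × CL × τ / F = 24.8 × 0.5460 × 16.0 / 0.21 = 1032 mg

1030 mg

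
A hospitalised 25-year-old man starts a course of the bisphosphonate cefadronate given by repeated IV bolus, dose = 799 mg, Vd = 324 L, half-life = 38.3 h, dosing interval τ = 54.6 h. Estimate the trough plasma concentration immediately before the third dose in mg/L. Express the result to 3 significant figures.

C₀ per dose = Dose / Vd = 799 / 324 = 2.466 mg/L
k = ln2 / t½ = 0.693147 / 38.3 = 0.01810 h⁻¹
Fraction remaining after one interval: r = e^(−kτ) = e^(−0.01810 × 54.6) = 0.3722
Before dose 3, 2 doses have been given (aged 1τ, 2τ).
C_trough = C₀ × (r + r²) = 2.466 × (0.3722 + 0.1385) = 1.259 mg/L

1.26 mg/L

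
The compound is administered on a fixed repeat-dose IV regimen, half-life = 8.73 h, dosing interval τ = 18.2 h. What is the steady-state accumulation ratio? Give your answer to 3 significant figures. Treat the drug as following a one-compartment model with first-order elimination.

k = ln2 / t½ = 0.693147 / 8.73 = 0.07940 h⁻¹
e^(−kτ) = e^(−0.07940 × 18.2) = 0.2357
Accumulation ratio R = 1 / (1 − e^(−kτ)) = 1 / (1 − 0.2357) = 1.308

1.31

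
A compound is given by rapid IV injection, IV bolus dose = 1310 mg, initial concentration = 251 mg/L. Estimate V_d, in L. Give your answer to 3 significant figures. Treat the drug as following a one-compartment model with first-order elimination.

5.22 L

Vd = Dose / C₀ = 1310 / 251 = 5.219 L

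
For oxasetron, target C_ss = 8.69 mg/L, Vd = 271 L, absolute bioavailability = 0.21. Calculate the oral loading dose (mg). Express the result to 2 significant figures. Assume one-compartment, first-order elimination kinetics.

LD = Css × Vd / F = 8.69 × 271 / 0.21 = 11210 mg

11000 mg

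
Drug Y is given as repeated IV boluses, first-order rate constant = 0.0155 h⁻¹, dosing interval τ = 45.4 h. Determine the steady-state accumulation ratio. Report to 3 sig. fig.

1.98

e^(−kτ) = e^(−0.01550 × 45.4) = 0.4948
Accumulation ratio R = 1 / (1 − e^(−kτ)) = 1 / (1 − 0.4948) = 1.979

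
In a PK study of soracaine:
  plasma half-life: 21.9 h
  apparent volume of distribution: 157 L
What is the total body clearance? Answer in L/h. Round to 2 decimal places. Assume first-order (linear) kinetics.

4.97 L/h

k = ln2 / t½ = 0.693147 / 21.9 = 0.03165 h⁻¹
CL = k × Vd = 0.03165 × 157 = 4.969 L/h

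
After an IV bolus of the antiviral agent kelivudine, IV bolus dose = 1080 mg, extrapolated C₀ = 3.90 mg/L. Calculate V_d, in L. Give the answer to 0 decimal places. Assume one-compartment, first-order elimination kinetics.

Vd = Dose / C₀ = 1080 / 3.90 = 276.9 L

277 L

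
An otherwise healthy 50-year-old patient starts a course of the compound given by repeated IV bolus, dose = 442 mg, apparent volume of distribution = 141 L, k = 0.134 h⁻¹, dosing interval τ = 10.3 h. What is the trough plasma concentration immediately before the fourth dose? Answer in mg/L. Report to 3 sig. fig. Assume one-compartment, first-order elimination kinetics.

C₀ per dose = Dose / Vd = 442 / 141 = 3.135 mg/L
Fraction remaining after one interval: r = e^(−kτ) = e^(−0.1340 × 10.3) = 0.2515
Before dose 4, 3 doses have been given (aged 1τ, 2τ, 3τ).
C_trough = C₀ × (r + r² + … + r^3) = C₀ × r(1−r^3)/(1−r)
        = 3.135 × 0.2515 × (1 − 0.01591) / (1 − 0.2515) = 1.037 mg/L

1.04 mg/L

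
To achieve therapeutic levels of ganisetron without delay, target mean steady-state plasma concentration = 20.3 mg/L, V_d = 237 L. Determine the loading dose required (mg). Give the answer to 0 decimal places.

LD = Css × Vd = 20.3 × 237 = 4811 mg

4811 mg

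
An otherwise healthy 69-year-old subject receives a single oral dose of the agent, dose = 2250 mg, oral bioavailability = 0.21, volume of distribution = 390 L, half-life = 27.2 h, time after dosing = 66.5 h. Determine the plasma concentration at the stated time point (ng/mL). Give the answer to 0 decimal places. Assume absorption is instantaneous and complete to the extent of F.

223 ng/mL

Amount reaching circulation = F × Dose = 0.21 × 2250 = 472.5 mg
C₀ = F·Dose / Vd = 472.5 / 390 = 1.212 mg/L
k = ln2 / t½ = 0.693147 / 27.2 = 0.02548 h⁻¹
C = C₀ · e^(−k·t) = 1.212 × e^(−0.02548 × 66.5)
  = 1.212 × 0.1837 = 0.2226 mg/L
Convert: 0.2226 mg/L × 1000 = 222.6 ng/mL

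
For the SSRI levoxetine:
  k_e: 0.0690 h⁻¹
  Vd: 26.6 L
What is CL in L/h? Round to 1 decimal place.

1.8 L/h

CL = k × Vd = 0.0690 × 26.6 = 1.835 L/h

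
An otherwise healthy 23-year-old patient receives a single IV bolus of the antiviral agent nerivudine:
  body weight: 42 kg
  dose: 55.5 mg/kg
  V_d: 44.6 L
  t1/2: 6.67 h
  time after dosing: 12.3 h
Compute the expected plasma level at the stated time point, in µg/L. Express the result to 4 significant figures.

14560 µg/L

Total dose = 55.5 × 42 = 2331 mg
C₀ = Dose / Vd = 2331 / 44.6 = 52.26 mg/L
k = ln2 / t½ = 0.693147 / 6.67 = 0.1039 h⁻¹
C = C₀ · e^(−k·t) = 52.26 × e^(−0.1039 × 12.3)
  = 52.26 × 0.2786 = 14.56 mg/L
Convert: 14.56 mg/L × 1000 = 14560 µg/L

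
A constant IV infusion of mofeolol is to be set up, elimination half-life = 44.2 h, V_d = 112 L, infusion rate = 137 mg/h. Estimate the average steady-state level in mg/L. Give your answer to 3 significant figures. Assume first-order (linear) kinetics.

78.0 mg/L

k = ln2 / t½ = 0.693147 / 44.2 = 0.01568 h⁻¹
CL = k × Vd = 0.01568 × 112 = 1.756 L/h
At steady state Css = R₀ / CL = 137 / 1.756 = 78.02 mg/L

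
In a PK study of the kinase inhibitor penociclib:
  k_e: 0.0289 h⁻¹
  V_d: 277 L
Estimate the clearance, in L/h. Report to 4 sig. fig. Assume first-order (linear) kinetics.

CL = k × Vd = 0.0289 × 277 = 8.005 L/h

8.005 L/h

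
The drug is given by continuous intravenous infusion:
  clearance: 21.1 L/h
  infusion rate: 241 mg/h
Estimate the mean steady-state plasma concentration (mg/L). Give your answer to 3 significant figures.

At steady state Css = R₀ / CL = 241 / 21.10 = 11.42 mg/L

11.4 mg/L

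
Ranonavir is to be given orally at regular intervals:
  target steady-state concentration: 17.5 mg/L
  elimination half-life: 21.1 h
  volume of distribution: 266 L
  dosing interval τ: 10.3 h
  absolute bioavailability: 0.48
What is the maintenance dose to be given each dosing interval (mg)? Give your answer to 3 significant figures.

k = ln2 / t½ = 0.693147 / 21.1 = 0.03285 h⁻¹
CL = k × Vd = 0.03285 × 266 = 8.738 L/h
At steady state, F × (Dose/τ) = Css × CL.
Dose = Css × CL × τ / F = 17.5 × 8.738 × 10.3 / 0.48 = 3281 mg

3280 mg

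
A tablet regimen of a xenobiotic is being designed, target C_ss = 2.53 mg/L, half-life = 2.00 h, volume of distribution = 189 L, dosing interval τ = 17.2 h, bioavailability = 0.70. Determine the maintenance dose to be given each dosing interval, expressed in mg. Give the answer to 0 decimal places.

k = ln2 / t½ = 0.693147 / 2.00 = 0.3466 h⁻¹
CL = k × Vd = 0.3466 × 189 = 65.51 L/h
At steady state, F × (Dose/τ) = Css × CL.
Dose = Css × CL × τ / F = 2.53 × 65.51 × 17.2 / 0.70 = 4072 mg

4072 mg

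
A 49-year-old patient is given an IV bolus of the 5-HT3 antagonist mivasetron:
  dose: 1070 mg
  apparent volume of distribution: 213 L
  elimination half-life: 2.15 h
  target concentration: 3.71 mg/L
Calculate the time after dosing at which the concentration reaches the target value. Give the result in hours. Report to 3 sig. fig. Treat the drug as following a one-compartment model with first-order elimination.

0.940 h

C₀ = Dose / Vd = 1070 / 213 = 5.023 mg/L
k = ln2 / t½ = 0.693147 / 2.15 = 0.3224 h⁻¹
t = ln(C₀ / C) / k = ln(5.023 / 3.71) / 0.3224
  = ln(1.354) / 0.3224 = 0.3031 / 0.3224 = 0.9401 h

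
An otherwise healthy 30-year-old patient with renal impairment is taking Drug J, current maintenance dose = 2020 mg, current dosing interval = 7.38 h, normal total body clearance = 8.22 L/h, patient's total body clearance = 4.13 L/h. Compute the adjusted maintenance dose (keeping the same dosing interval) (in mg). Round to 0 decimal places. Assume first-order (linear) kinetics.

1015 mg

To keep the same average steady-state level, dosing rate must scale with clearance.
CL ratio = 4.13 / 8.22 = 0.5024
New dose (same interval) = 2020 × 0.5024 = 1015 mg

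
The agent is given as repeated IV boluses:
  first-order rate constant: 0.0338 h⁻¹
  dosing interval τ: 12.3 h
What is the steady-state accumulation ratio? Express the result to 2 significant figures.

e^(−kτ) = e^(−0.03380 × 12.3) = 0.6599
Accumulation ratio R = 1 / (1 − e^(−kτ)) = 1 / (1 − 0.6599) = 2.940

2.9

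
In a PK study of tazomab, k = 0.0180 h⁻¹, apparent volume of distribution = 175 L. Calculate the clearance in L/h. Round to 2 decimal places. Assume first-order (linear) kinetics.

CL = k × Vd = 0.0180 × 175 = 3.150 L/h

3.15 L/h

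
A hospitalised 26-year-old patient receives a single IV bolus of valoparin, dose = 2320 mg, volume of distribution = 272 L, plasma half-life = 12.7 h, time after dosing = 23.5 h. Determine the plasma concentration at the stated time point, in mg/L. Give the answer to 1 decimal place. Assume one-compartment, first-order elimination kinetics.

2.4 mg/L

C₀ = Dose / Vd = 2320 / 272 = 8.529 mg/L
k = ln2 / t½ = 0.693147 / 12.7 = 0.05458 h⁻¹
C = C₀ · e^(−k·t) = 8.529 × e^(−0.05458 × 23.5)
  = 8.529 × 0.2773 = 2.365 mg/L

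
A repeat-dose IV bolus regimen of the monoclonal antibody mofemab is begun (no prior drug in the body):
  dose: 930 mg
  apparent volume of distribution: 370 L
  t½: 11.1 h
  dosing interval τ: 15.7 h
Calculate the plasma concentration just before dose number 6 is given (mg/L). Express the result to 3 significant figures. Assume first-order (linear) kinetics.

1.50 mg/L

C₀ per dose = Dose / Vd = 930 / 370 = 2.514 mg/L
k = ln2 / t½ = 0.693147 / 11.1 = 0.06245 h⁻¹
Fraction remaining after one interval: r = e^(−kτ) = e^(−0.06245 × 15.7) = 0.3751
Before dose 6, 5 doses have been given (aged 1τ, 2τ, 3τ, 4τ, 5τ).
C_trough = C₀ × (r + r² + … + r^5) = C₀ × r(1−r^5)/(1−r)
        = 2.514 × 0.3751 × (1 − 0.007426) / (1 − 0.3751) = 1.498 mg/L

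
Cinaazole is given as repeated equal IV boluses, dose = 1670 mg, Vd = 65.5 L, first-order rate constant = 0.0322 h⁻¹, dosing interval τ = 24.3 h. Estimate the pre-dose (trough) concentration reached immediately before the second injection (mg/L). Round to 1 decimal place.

C₀ per dose = Dose / Vd = 1670 / 65.5 = 25.50 mg/L
Fraction remaining after one interval: r = e^(−kτ) = e^(−0.03220 × 24.3) = 0.4573
Before dose 2, 1 dose has been given (aged 1τ).
C_trough = C₀ × r = 25.50 × 0.4573 = 11.66 mg/L

11.7 mg/L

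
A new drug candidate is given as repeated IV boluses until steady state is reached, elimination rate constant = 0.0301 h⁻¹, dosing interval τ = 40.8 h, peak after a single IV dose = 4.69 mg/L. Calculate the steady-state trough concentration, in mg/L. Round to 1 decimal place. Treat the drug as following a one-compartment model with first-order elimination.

1.9 mg/L

e^(−kτ) = e^(−0.03010 × 40.8) = 0.2929
Accumulation ratio R = 1 / (1 − e^(−kτ)) = 1 / (1 − 0.2929) = 1.414
Steady-state trough = C₀ × R × e^(−kτ) = 4.69 × 1.414 × 0.2929 = 1.942 mg/L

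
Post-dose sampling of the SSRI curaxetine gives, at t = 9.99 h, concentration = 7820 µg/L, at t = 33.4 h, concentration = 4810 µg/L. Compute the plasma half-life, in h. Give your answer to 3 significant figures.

k = ln(C₁/C₂) / (t₂ − t₁) = ln(7820/4810) / (33.4 − 9.99)
  = 0.4860 / 23.41 = 0.02076 h⁻¹
t½ = ln2 / k = 0.693147 / 0.02076 = 33.39 h

33.4 h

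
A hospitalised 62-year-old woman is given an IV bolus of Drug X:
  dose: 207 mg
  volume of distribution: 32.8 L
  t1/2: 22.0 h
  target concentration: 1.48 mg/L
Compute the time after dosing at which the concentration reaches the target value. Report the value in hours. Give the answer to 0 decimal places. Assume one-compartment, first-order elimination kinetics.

46 h

C₀ = Dose / Vd = 207.0 / 32.8 = 6.311 mg/L
k = ln2 / t½ = 0.693147 / 22.0 = 0.03151 h⁻¹
t = ln(C₀ / C) / k = ln(6.311 / 1.48) / 0.03151
  = ln(4.264) / 0.03151 = 1.450 / 0.03151 = 46.02 h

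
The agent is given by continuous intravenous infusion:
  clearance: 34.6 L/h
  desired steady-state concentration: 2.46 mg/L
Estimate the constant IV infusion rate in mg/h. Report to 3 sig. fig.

85.1 mg/h

At steady state, infusion rate R₀ = Css × CL = 2.46 × 34.60 = 85.12 mg/h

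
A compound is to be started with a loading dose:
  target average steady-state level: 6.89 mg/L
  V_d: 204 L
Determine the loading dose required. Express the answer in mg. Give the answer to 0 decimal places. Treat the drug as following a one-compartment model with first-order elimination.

LD = Css × Vd = 6.89 × 204 = 1406 mg

1406 mg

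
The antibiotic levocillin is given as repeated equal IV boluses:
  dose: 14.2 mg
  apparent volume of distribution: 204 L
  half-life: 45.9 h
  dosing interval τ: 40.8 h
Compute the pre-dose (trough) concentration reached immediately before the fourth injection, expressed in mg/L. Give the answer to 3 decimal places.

0.069 mg/L

C₀ per dose = Dose / Vd = 14.2 / 204 = 0.06961 mg/L
k = ln2 / t½ = 0.693147 / 45.9 = 0.01510 h⁻¹
Fraction remaining after one interval: r = e^(−kτ) = e^(−0.01510 × 40.8) = 0.5401
Before dose 4, 3 doses have been given (aged 1τ, 2τ, 3τ).
C_trough = C₀ × (r + r² + … + r^3) = C₀ × r(1−r^3)/(1−r)
        = 0.06961 × 0.5401 × (1 − 0.1576) / (1 − 0.5401) = 0.06887 mg/L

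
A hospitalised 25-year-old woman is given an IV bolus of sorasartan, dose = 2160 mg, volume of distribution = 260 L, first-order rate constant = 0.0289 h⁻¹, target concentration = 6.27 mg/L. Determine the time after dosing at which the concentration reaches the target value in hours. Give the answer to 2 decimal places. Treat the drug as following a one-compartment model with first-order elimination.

9.74 h

C₀ = Dose / Vd = 2160 / 260 = 8.308 mg/L
t = ln(C₀ / C) / k = ln(8.308 / 6.27) / 0.02890
  = ln(1.325) / 0.02890 = 0.2814 / 0.02890 = 9.737 h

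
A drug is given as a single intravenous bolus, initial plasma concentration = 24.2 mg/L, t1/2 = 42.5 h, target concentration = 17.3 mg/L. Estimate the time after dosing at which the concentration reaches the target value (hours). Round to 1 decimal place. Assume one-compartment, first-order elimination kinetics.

k = ln2 / t½ = 0.693147 / 42.5 = 0.01631 h⁻¹
t = ln(C₀ / C) / k = ln(24.20 / 17.3) / 0.01631
  = ln(1.399) / 0.01631 = 0.3358 / 0.01631 = 20.59 h

20.6 h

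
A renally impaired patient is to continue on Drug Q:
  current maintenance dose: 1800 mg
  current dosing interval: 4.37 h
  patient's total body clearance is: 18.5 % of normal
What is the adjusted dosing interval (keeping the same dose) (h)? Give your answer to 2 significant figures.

24 h

To keep the same average steady-state level, dosing rate must scale with clearance.
CL ratio = 18.5 / 100 = 0.1850
New interval (same dose) = 4.37 / 0.1850 = 23.62 h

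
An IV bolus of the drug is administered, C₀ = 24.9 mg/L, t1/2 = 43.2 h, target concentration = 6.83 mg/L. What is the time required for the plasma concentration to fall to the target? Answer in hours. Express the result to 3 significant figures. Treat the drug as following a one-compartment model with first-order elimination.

80.6 h

k = ln2 / t½ = 0.693147 / 43.2 = 0.01605 h⁻¹
t = ln(C₀ / C) / k = ln(24.90 / 6.83) / 0.01605
  = ln(3.646) / 0.01605 = 1.294 / 0.01605 = 80.62 h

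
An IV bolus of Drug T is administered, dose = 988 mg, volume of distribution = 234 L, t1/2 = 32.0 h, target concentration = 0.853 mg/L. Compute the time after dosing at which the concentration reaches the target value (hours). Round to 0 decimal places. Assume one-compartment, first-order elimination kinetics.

C₀ = Dose / Vd = 988.0 / 234 = 4.222 mg/L
k = ln2 / t½ = 0.693147 / 32.0 = 0.02166 h⁻¹
t = ln(C₀ / C) / k = ln(4.222 / 0.853) / 0.02166
  = ln(4.950) / 0.02166 = 1.599 / 0.02166 = 73.82 h

74 h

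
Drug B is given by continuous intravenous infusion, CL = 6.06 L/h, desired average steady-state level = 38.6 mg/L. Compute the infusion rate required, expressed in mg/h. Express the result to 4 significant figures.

At steady state, infusion rate R₀ = Css × CL = 38.6 × 6.060 = 233.9 mg/h

233.9 mg/h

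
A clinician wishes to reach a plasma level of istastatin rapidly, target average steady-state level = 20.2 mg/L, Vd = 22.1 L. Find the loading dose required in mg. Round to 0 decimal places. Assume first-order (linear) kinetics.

446 mg

LD = Css × Vd = 20.2 × 22.1 = 446.4 mg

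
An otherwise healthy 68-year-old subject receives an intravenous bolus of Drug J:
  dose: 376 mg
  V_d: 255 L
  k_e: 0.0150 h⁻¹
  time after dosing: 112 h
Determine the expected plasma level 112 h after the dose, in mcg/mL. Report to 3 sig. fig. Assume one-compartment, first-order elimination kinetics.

0.275 mcg/mL

C₀ = Dose / Vd = 376.0 / 255 = 1.475 mg/L
C = C₀ · e^(−k·t) = 1.475 × e^(−0.01500 × 112)
  = 1.475 × 0.1864 = 0.2749 mg/L
(0.2749 mg/L = 0.2749 mcg/mL)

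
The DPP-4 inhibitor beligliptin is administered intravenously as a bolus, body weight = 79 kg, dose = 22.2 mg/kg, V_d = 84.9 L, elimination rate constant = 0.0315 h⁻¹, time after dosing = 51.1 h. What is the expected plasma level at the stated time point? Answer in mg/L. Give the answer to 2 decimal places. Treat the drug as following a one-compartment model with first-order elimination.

4.13 mg/L

Total dose = 22.2 × 79 = 1754 mg
C₀ = Dose / Vd = 1754 / 84.9 = 20.66 mg/L
C = C₀ · e^(−k·t) = 20.66 × e^(−0.03150 × 51.1)
  = 20.66 × 0.2000 = 4.132 mg/L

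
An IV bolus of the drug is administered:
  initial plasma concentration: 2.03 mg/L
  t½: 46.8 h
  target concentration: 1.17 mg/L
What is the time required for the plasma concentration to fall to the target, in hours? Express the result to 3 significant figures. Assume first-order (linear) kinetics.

k = ln2 / t½ = 0.693147 / 46.8 = 0.01481 h⁻¹
t = ln(C₀ / C) / k = ln(2.030 / 1.17) / 0.01481
  = ln(1.735) / 0.01481 = 0.5510 / 0.01481 = 37.20 h

37.2 h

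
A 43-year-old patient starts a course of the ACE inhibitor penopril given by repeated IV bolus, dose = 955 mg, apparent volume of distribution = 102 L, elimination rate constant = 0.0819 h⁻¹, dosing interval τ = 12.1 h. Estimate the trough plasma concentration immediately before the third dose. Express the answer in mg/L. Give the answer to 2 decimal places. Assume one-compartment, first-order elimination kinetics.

C₀ per dose = Dose / Vd = 955 / 102 = 9.363 mg/L
Fraction remaining after one interval: r = e^(−kτ) = e^(−0.08190 × 12.1) = 0.3712
Before dose 3, 2 doses have been given (aged 1τ, 2τ).
C_trough = C₀ × (r + r²) = 9.363 × (0.3712 + 0.1378) = 4.766 mg/L

4.77 mg/L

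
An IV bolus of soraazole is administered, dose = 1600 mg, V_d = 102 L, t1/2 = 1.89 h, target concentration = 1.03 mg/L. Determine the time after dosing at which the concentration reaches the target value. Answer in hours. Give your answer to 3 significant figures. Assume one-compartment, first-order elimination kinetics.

C₀ = Dose / Vd = 1600 / 102 = 15.69 mg/L
k = ln2 / t½ = 0.693147 / 1.89 = 0.3667 h⁻¹
t = ln(C₀ / C) / k = ln(15.69 / 1.03) / 0.3667
  = ln(15.23) / 0.3667 = 2.723 / 0.3667 = 7.426 h

7.43 h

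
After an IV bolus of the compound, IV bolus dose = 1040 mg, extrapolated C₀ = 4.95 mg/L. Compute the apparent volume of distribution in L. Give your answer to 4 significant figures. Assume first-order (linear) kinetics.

Vd = Dose / C₀ = 1040 / 4.95 = 210.1 L

210.1 L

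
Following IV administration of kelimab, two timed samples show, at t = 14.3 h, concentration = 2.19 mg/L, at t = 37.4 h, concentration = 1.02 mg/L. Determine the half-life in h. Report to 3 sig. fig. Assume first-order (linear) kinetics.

21.0 h

k = ln(C₁/C₂) / (t₂ − t₁) = ln(2.19/1.02) / (37.4 − 14.3)
  = 0.7641 / 23.10 = 0.03308 h⁻¹
t½ = ln2 / k = 0.693147 / 0.03308 = 20.95 h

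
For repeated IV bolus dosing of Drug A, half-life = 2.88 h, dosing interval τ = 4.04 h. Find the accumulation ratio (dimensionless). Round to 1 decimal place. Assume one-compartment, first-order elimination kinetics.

k = ln2 / t½ = 0.693147 / 2.88 = 0.2407 h⁻¹
e^(−kτ) = e^(−0.2407 × 4.04) = 0.3782
Accumulation ratio R = 1 / (1 − e^(−kτ)) = 1 / (1 − 0.3782) = 1.608

1.6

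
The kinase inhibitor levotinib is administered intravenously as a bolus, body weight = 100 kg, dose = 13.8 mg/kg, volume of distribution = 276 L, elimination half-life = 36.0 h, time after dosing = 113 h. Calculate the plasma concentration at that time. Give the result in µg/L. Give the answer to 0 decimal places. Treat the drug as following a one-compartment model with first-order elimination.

568 µg/L

Total dose = 13.8 × 100 = 1380 mg
C₀ = Dose / Vd = 1380 / 276 = 5.000 mg/L
k = ln2 / t½ = 0.693147 / 36.0 = 0.01925 h⁻¹
C = C₀ · e^(−k·t) = 5.000 × e^(−0.01925 × 113)
  = 5.000 × 0.1136 = 0.5680 mg/L
Convert: 0.5680 mg/L × 1000 = 568.0 µg/L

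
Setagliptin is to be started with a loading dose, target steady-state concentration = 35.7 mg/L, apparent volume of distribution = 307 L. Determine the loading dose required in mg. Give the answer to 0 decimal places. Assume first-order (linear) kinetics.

LD = Css × Vd = 35.7 × 307 = 10960 mg

10960 mg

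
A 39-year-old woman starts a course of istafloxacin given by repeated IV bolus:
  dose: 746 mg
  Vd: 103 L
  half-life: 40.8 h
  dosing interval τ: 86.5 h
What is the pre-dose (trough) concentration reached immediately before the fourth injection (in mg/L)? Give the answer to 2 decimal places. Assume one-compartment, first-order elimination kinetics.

C₀ per dose = Dose / Vd = 746 / 103 = 7.243 mg/L
k = ln2 / t½ = 0.693147 / 40.8 = 0.01699 h⁻¹
Fraction remaining after one interval: r = e^(−kτ) = e^(−0.01699 × 86.5) = 0.2300
Before dose 4, 3 doses have been given (aged 1τ, 2τ, 3τ).
C_trough = C₀ × (r + r² + … + r^3) = C₀ × r(1−r^3)/(1−r)
        = 7.243 × 0.2300 × (1 − 0.01217) / (1 − 0.2300) = 2.137 mg/L

2.14 mg/L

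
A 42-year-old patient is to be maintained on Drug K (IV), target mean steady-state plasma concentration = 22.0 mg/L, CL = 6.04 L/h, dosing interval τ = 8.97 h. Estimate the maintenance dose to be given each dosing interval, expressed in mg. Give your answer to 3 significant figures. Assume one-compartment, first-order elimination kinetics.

1190 mg

At steady state, Dose/τ = Css × CL.
Dose = Css × CL × τ = 22.0 × 6.040 × 8.97 = 1192 mg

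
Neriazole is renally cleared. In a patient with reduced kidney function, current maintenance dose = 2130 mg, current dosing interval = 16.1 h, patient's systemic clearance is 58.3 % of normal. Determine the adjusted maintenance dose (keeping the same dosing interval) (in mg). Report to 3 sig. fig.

To keep the same average steady-state level, dosing rate must scale with clearance.
CL ratio = 58.3 / 100 = 0.5830
New dose (same interval) = 2130 × 0.5830 = 1242 mg

1240 mg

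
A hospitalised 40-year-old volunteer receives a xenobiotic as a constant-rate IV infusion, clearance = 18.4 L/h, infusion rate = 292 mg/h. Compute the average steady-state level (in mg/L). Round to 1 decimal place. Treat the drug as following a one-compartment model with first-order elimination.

At steady state Css = R₀ / CL = 292 / 18.40 = 15.87 mg/L

15.9 mg/L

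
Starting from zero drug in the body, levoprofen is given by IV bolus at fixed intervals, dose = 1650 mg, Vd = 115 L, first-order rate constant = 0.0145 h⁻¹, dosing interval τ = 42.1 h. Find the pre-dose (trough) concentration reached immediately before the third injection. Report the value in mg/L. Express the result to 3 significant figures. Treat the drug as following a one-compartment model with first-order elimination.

12.0 mg/L

C₀ per dose = Dose / Vd = 1650 / 115 = 14.35 mg/L
Fraction remaining after one interval: r = e^(−kτ) = e^(−0.01450 × 42.1) = 0.5431
Before dose 3, 2 doses have been given (aged 1τ, 2τ).
C_trough = C₀ × (r + r²) = 14.35 × (0.5431 + 0.2950) = 12.03 mg/L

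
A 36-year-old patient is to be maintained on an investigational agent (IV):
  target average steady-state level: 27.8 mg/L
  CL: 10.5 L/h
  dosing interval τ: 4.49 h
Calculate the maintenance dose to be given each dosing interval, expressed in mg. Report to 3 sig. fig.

1310 mg

At steady state, Dose/τ = Css × CL.
Dose = Css × CL × τ = 27.8 × 10.50 × 4.49 = 1311 mg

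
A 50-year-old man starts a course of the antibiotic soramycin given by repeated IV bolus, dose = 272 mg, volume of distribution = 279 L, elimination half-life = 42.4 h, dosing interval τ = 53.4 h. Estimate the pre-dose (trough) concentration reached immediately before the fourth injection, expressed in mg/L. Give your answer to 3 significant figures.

C₀ per dose = Dose / Vd = 272 / 279 = 0.9749 mg/L
k = ln2 / t½ = 0.693147 / 42.4 = 0.01635 h⁻¹
Fraction remaining after one interval: r = e^(−kτ) = e^(−0.01635 × 53.4) = 0.4177
Before dose 4, 3 doses have been given (aged 1τ, 2τ, 3τ).
C_trough = C₀ × (r + r² + … + r^3) = C₀ × r(1−r^3)/(1−r)
        = 0.9749 × 0.4177 × (1 − 0.07288) / (1 − 0.4177) = 0.6484 mg/L

0.648 mg/L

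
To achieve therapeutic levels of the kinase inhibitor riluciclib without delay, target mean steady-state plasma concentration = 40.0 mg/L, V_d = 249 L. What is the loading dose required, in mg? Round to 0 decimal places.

LD = Css × Vd = 40.0 × 249 = 9960 mg

9960 mg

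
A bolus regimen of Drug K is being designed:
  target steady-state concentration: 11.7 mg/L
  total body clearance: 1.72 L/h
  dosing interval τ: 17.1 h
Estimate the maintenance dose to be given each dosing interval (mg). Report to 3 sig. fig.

At steady state, Dose/τ = Css × CL.
Dose = Css × CL × τ = 11.7 × 1.720 × 17.1 = 344.1 mg

344 mg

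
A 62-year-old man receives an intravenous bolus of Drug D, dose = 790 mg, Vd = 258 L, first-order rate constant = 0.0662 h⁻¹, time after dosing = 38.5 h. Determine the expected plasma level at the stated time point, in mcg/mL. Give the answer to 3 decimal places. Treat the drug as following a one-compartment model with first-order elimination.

C₀ = Dose / Vd = 790.0 / 258 = 3.062 mg/L
C = C₀ · e^(−k·t) = 3.062 × e^(−0.06620 × 38.5)
  = 3.062 × 0.07818 = 0.2394 mg/L
(0.2394 mg/L = 0.2394 mcg/mL)

0.239 mcg/mL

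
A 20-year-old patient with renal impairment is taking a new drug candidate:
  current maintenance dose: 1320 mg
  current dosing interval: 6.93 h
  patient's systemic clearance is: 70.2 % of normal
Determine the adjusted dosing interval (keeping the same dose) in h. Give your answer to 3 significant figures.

To keep the same average steady-state level, dosing rate must scale with clearance.
CL ratio = 70.2 / 100 = 0.7020
New interval (same dose) = 6.93 / 0.7020 = 9.872 h

9.87 h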